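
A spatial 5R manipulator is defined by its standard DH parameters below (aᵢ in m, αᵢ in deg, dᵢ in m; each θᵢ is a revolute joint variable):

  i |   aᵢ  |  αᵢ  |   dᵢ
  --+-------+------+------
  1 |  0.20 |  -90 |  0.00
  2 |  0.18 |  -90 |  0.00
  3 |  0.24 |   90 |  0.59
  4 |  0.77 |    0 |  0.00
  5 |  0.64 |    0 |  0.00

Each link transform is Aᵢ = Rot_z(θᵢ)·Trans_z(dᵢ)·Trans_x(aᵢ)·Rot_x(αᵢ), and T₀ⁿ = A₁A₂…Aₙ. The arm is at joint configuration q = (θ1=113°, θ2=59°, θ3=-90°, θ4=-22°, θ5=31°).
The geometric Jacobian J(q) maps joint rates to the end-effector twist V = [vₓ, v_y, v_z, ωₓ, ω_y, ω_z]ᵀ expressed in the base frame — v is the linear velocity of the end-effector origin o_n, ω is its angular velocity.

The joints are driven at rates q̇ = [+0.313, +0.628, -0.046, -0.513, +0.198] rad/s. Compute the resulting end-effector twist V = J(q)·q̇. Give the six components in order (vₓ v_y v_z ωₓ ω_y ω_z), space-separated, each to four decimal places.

0.2300 -0.2024 0.5117 -0.6569 -0.0597 0.0667

o_n = [-1.4398, -0.6672, -0.3612]
J₁: ẑ×o_n = [0.6672, -1.4398, 0.0000], ω = ẑ
J2: z=[-0.9205, -0.3907, 0.0000] o=[-0.0781, 0.1841, 0.0000] → [0.1411, -0.3325, 0.2516, -0.9205, -0.3907, 0.0000]
J3: z=[0.3349, -0.7890, -0.5150] o=[-0.1144, 0.2694, -0.1543] → [-0.3192, 0.7519, -1.3595, 0.3349, -0.7890, -0.5150]
J4: z=[0.2012, -0.4741, 0.8572] o=[-0.1377, -0.2899, -0.4582] → [0.2775, -1.1357, -0.6933, 0.2012, -0.4741, 0.8572]
J5: z=[0.2012, -0.4741, 0.8572] o=[-0.8915, -0.3412, -0.3096] → [0.3039, -0.4596, -0.3256, 0.2012, -0.4741, 0.8572]
V = J·q̇ = [0.2300, -0.2024, 0.5117, -0.6569, -0.0597, 0.0667]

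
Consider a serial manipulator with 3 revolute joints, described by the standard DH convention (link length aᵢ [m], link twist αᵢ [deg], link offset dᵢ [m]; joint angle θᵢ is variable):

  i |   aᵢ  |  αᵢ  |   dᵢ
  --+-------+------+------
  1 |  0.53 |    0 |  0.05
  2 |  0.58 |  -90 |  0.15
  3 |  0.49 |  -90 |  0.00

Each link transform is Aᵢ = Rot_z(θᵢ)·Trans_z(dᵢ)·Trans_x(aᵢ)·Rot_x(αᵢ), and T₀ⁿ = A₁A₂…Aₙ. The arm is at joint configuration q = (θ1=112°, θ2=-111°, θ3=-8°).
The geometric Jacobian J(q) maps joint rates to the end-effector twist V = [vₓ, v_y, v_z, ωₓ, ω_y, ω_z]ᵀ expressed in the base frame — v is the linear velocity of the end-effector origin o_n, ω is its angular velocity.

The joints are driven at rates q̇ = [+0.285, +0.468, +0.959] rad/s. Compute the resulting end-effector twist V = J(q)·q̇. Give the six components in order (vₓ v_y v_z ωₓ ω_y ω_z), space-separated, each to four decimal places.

-0.0887 0.7466 -0.4653 -0.0167 0.9589 0.7530

o_n = [0.8665, 0.5100, 0.2682]
J₁: ẑ×o_n = [-0.5100, 0.8665, 0.0000], ω = ẑ
J2: z=[0.0000, 0.0000, 1.0000] o=[-0.1985, 0.4914, 0.0500] → [-0.0186, 1.0651, 0.0000, 0.0000, 0.0000, 1.0000]
J3: z=[-0.0175, 0.9998, 0.0000] o=[0.3814, 0.5015, 0.2000] → [0.0682, 0.0012, -0.4852, -0.0175, 0.9998, 0.0000]
V = J·q̇ = [-0.0887, 0.7466, -0.4653, -0.0167, 0.9589, 0.7530]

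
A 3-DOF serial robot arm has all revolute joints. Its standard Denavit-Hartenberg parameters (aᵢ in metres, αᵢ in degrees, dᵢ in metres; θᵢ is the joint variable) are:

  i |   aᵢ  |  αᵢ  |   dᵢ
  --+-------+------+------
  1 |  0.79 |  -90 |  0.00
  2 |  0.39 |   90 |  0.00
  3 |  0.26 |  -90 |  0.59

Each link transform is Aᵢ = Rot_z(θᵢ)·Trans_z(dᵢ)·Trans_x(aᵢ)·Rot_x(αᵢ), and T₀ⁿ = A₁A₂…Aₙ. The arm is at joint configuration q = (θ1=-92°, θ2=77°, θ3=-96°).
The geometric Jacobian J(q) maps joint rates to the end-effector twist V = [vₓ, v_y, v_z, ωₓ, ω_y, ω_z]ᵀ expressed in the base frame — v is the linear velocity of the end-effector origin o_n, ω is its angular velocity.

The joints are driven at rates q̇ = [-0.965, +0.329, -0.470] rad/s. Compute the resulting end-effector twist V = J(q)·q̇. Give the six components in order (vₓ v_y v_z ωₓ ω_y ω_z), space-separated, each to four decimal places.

o_n = [-0.3089, -1.4366, -0.2208]
J₁: ẑ×o_n = [1.4366, -0.3089, 0.0000], ω = ẑ
J2: z=[0.9994, -0.0349, 0.0000] o=[-0.0276, -0.7895, 0.0000] → [0.0077, 0.2207, -0.6565, 0.9994, -0.0349, 0.0000]
J3: z=[-0.0340, -0.9738, 0.2250] o=[-0.0306, -0.8772, -0.3800] → [-0.0292, -0.0572, -0.2519, -0.0340, -0.9738, 0.2250]
V = J·q̇ = [-1.3701, 0.3976, -0.0976, 0.3448, 0.4462, -1.0707]

-1.3701 0.3976 -0.0976 0.3448 0.4462 -1.0707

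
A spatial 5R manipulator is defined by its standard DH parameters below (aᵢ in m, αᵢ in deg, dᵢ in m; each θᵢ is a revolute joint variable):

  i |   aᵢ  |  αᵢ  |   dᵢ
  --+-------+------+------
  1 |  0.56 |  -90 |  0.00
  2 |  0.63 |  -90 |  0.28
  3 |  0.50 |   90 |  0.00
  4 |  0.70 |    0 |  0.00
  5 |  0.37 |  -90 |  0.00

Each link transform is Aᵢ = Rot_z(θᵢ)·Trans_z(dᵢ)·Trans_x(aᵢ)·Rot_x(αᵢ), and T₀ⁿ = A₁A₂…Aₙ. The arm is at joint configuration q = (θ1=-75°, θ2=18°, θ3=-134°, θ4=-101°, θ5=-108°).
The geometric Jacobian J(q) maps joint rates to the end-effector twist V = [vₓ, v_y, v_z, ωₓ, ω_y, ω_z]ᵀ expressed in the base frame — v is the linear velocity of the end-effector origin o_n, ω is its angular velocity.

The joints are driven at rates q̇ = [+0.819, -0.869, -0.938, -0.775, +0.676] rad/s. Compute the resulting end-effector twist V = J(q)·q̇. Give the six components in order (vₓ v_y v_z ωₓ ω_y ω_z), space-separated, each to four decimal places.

0.5714 0.4039 0.4020 -0.6804 -0.5525 1.6891

o_n = [0.6335, -1.1635, 0.2974]
J₁: ẑ×o_n = [1.1635, 0.6335, -0.0000], ω = ẑ
J2: z=[0.9659, 0.2588, 0.0000] o=[0.1449, -0.5409, 0.0000] → [0.0770, -0.2873, -0.7278, 0.9659, 0.2588, 0.0000]
J3: z=[-0.0800, 0.2985, -0.9511] o=[0.5705, -1.0472, -0.1947] → [0.0363, -0.0206, -0.0095, -0.0800, 0.2985, -0.9511]
J4: z=[-0.8481, 0.4810, 0.2223] o=[0.8324, -0.6350, -0.0874] → [0.3025, 0.2821, 0.5438, -0.8481, 0.4810, 0.2223]
J5: z=[-0.8481, 0.4810, 0.2223] o=[0.8174, -0.9502, 0.5375] → [-0.0681, -0.2445, 0.2693, -0.8481, 0.4810, 0.2223]
V = J·q̇ = [0.5714, 0.4039, 0.4020, -0.6804, -0.5525, 1.6891]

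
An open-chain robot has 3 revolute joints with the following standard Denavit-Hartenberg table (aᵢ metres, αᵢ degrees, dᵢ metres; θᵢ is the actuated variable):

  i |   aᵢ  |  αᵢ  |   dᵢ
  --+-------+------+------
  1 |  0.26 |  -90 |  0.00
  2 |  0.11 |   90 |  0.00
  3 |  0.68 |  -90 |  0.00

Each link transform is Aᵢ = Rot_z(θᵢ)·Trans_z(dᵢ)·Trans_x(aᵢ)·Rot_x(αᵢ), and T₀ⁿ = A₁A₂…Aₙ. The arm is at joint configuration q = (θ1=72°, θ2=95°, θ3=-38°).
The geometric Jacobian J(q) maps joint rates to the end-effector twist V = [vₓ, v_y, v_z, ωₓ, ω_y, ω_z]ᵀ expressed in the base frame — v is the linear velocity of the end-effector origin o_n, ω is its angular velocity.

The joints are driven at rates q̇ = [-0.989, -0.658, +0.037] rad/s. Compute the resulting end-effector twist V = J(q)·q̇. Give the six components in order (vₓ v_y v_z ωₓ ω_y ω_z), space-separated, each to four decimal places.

0.1752 -0.0486 -0.0525 0.6372 -0.1683 -0.9922

o_n = [0.4611, 0.0644, -0.6434]
J₁: ẑ×o_n = [-0.0644, 0.4611, 0.0000], ω = ẑ
J2: z=[-0.9511, 0.3090, 0.0000] o=[0.0803, 0.2473, 0.0000] → [-0.1988, -0.6119, 0.0563, -0.9511, 0.3090, 0.0000]
J3: z=[0.3078, 0.9474, -0.0872] o=[0.0774, 0.2382, -0.1096] → [-0.5209, 0.1309, -0.4171, 0.3078, 0.9474, -0.0872]
V = J·q̇ = [0.1752, -0.0486, -0.0525, 0.6372, -0.1683, -0.9922]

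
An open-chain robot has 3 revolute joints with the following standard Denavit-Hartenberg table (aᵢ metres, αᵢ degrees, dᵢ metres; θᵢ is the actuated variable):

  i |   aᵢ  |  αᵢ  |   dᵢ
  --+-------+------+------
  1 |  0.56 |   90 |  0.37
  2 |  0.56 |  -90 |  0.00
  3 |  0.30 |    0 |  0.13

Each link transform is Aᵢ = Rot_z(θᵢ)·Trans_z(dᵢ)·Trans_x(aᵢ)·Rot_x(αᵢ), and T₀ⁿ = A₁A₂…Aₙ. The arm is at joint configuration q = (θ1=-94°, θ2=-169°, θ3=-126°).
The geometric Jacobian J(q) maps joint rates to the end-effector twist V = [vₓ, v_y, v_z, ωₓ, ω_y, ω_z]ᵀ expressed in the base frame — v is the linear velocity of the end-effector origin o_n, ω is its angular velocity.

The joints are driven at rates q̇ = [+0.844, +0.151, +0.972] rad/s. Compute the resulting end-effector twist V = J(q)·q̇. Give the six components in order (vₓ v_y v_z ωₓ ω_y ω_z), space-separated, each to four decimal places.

0.0041 -0.0039 -0.0981 -0.1636 -0.1745 -0.1101

o_n = [-0.2566, -0.1908, 0.1692]
J₁: ẑ×o_n = [0.1908, -0.2566, 0.0000], ω = ẑ
J2: z=[-0.9976, 0.0698, 0.0000] o=[-0.0391, -0.5586, 0.3700] → [-0.0140, -0.2003, -0.3518, -0.9976, 0.0698, 0.0000]
J3: z=[-0.0133, -0.1903, -0.9816] o=[-0.0007, -0.0103, 0.2631] → [-0.1593, 0.2500, -0.0463, -0.0133, -0.1903, -0.9816]
V = J·q̇ = [0.0041, -0.0039, -0.0981, -0.1636, -0.1745, -0.1101]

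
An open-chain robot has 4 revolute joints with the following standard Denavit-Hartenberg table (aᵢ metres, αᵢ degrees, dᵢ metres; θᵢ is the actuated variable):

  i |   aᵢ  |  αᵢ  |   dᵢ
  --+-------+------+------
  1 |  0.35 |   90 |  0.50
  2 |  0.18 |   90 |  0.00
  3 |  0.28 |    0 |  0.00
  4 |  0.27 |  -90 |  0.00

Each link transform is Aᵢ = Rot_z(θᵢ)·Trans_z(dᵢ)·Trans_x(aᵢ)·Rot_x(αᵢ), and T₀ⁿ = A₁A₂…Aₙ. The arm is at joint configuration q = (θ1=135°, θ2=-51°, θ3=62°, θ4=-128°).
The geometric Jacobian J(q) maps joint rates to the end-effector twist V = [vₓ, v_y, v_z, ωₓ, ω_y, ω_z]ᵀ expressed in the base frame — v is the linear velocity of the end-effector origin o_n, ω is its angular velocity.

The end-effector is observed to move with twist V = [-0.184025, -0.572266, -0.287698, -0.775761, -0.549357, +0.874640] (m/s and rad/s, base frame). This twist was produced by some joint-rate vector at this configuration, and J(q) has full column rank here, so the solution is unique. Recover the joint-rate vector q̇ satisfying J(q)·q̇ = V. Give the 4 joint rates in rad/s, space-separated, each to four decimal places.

o_n = [-0.4345, 0.4354, 0.1726]
J₁: ẑ×o_n = [-0.4354, -0.4345, 0.0000], ω = ẑ
J2: z=[0.7071, 0.7071, 0.0000] o=[-0.2475, 0.2475, 0.5000] → [-0.2315, 0.2315, 0.2651, 0.7071, 0.7071, 0.0000]
J3: z=[0.5495, -0.5495, -0.6293] o=[-0.3276, 0.3276, 0.3601] → [0.1709, 0.1704, 0.0004, 0.5495, -0.5495, -0.6293]
J4: z=[0.5495, -0.5495, -0.6293] o=[-0.2113, 0.5609, 0.2580] → [-0.0321, 0.1874, -0.1917, 0.5495, -0.5495, -0.6293]
q̇ = J⁺·V = [0.7450, -0.9370, -0.4100, 0.2040]

0.7450 -0.9370 -0.4100 0.2040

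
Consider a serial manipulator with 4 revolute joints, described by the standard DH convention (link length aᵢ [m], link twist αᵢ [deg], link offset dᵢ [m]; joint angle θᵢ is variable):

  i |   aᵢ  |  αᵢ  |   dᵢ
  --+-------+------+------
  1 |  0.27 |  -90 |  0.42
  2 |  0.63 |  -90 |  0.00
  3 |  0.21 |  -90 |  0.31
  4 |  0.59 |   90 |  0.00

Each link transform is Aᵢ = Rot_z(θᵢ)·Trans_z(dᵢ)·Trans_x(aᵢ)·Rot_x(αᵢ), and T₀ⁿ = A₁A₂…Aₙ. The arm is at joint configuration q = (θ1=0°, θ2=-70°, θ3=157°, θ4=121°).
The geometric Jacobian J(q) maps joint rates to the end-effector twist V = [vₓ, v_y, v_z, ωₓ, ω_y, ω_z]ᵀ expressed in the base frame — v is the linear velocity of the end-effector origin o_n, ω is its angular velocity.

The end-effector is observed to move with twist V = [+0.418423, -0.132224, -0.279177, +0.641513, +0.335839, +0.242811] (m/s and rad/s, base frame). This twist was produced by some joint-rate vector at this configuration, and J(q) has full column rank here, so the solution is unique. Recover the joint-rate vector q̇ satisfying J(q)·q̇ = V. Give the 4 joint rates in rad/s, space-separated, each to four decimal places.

o_n = [0.3311, 0.0367, 1.1601]
J₁: ẑ×o_n = [-0.0367, 0.3311, 0.0000], ω = ẑ
J2: z=[0.0000, 1.0000, 0.0000] o=[0.2700, 0.0000, 0.4200] → [0.7401, 0.0000, -0.0611, 0.0000, 1.0000, 0.0000]
J3: z=[0.9397, 0.0000, -0.3420] o=[0.4855, -0.0000, 1.0120] → [0.0125, -0.0864, 0.0345, 0.9397, 0.0000, -0.3420]
J4: z=[-0.1336, 0.9205, -0.3672] o=[0.7107, -0.0821, 0.7243] → [0.4448, 0.1976, 0.3335, -0.1336, 0.9205, -0.3672]
q̇ = J⁺·V = [0.1790, 0.9940, 0.5810, -0.7150]

0.1790 0.9940 0.5810 -0.7150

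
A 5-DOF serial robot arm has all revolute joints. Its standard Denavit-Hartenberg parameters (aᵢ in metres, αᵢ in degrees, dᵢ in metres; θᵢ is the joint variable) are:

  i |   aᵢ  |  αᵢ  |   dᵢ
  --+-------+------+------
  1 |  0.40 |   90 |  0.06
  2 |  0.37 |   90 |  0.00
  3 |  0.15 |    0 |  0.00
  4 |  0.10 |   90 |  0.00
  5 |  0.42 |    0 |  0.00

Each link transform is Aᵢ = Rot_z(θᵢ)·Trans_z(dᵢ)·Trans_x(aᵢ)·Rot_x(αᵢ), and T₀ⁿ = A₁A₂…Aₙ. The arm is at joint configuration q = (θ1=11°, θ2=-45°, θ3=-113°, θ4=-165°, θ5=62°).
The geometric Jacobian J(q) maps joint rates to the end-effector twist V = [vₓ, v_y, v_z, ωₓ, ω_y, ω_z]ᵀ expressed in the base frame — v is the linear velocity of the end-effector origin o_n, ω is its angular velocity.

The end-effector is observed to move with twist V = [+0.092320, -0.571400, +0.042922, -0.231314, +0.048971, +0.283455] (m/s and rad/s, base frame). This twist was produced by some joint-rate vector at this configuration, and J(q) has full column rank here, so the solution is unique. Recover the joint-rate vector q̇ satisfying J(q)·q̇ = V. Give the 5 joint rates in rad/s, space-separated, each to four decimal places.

-0.6640 -0.2080 -0.6350 0.1190 -0.8320

o_n = [0.4099, -0.0795, -0.4517]
J₁: ẑ×o_n = [0.0795, 0.4099, -0.0000], ω = ẑ
J2: z=[0.1908, -0.9816, 0.0000] o=[0.3927, 0.0763, 0.0600] → [0.5023, 0.0976, -0.0128, 0.1908, -0.9816, 0.0000]
J3: z=[-0.6941, -0.1349, -0.7071] o=[0.6495, 0.1262, -0.2016] → [-0.1117, -0.0041, 0.1105, -0.6941, -0.1349, -0.7071]
J4: z=[-0.6941, -0.1349, -0.7071] o=[0.5824, 0.2539, -0.1602] → [-0.1964, -0.0803, 0.2081, -0.6941, -0.1349, -0.7071]
J5: z=[0.6608, 0.2702, -0.7002] o=[0.6110, 0.1585, -0.1700] → [-0.2428, 0.3269, -0.1029, 0.6608, 0.2702, -0.7002]
q̇ = J⁺·V = [-0.6640, -0.2080, -0.6350, 0.1190, -0.8320]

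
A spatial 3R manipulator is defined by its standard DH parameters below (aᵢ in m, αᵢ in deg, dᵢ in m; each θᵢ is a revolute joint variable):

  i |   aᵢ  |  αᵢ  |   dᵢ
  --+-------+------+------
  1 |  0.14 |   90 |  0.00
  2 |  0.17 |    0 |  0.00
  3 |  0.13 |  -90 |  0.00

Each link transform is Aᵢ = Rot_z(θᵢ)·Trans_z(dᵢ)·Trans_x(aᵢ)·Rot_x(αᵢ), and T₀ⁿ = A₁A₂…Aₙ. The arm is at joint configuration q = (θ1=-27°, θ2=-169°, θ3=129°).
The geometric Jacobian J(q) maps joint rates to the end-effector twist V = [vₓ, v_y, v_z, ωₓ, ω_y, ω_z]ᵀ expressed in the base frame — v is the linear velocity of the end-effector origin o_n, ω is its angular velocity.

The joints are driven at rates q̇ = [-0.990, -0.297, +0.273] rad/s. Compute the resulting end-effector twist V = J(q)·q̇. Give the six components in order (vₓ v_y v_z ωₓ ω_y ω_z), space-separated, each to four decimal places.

-0.0430 -0.0589 0.0472 0.0109 0.0214 -0.9900

o_n = [0.0648, -0.0330, -0.1160]
J₁: ẑ×o_n = [0.0330, 0.0648, -0.0000], ω = ẑ
J2: z=[-0.4540, -0.8910, 0.0000] o=[0.1247, -0.0636, 0.0000] → [0.1034, -0.0527, -0.0673, -0.4540, -0.8910, 0.0000]
J3: z=[-0.4540, -0.8910, 0.0000] o=[-0.0239, 0.0122, -0.0324] → [0.0745, -0.0379, 0.0996, -0.4540, -0.8910, 0.0000]
V = J·q̇ = [-0.0430, -0.0589, 0.0472, 0.0109, 0.0214, -0.9900]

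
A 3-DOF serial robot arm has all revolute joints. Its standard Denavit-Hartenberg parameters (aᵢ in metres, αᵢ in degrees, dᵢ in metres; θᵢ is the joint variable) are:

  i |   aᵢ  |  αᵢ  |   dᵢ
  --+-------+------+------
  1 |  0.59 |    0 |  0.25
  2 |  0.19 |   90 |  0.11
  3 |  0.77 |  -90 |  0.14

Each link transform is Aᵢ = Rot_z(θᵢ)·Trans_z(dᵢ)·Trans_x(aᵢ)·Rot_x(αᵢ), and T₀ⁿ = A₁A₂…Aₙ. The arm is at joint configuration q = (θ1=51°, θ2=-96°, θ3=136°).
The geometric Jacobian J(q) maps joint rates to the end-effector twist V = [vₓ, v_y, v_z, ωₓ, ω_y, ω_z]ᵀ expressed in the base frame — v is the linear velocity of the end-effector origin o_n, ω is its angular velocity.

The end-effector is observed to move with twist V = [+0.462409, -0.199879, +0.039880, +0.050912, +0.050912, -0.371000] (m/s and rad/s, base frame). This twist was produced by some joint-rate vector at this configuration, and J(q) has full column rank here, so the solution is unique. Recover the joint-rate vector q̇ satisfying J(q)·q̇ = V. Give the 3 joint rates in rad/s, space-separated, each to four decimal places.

-0.8210 0.4500 -0.0720

o_n = [0.0150, 0.6168, 0.8949]
J₁: ẑ×o_n = [-0.6168, 0.0150, 0.0000], ω = ẑ
J2: z=[0.0000, 0.0000, 1.0000] o=[0.3713, 0.4585, 0.2500] → [-0.1583, -0.3563, 0.0000, 0.0000, 0.0000, 1.0000]
J3: z=[-0.7071, -0.7071, 0.0000] o=[0.5056, 0.3242, 0.3600] → [-0.3782, 0.3782, -0.5539, -0.7071, -0.7071, 0.0000]
q̇ = J⁺·V = [-0.8210, 0.4500, -0.0720]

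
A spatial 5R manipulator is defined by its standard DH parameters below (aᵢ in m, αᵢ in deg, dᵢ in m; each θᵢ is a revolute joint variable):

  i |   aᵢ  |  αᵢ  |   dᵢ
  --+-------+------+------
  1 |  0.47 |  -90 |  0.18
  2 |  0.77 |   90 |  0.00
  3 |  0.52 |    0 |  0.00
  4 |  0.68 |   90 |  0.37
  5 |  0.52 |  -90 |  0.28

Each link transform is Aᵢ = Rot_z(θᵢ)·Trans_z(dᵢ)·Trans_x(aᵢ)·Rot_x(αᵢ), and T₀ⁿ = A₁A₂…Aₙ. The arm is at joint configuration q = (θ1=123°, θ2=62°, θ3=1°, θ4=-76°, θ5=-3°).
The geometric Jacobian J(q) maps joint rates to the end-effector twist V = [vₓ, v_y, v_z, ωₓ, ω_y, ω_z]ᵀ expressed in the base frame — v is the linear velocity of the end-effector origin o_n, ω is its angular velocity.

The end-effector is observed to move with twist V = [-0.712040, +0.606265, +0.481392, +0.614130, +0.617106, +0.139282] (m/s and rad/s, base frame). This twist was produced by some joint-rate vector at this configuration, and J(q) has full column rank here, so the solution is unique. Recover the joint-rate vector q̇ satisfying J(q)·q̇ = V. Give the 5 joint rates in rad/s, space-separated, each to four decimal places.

o_n = [0.2638, 1.8371, -0.8333]
J₁: ẑ×o_n = [-1.8371, 0.2638, 0.0000], ω = ẑ
J2: z=[-0.8387, -0.5446, 0.0000] o=[-0.2560, 0.3942, 0.1800] → [0.5519, -0.8498, -0.9270, -0.8387, -0.5446, 0.0000]
J3: z=[-0.4809, 0.7405, 0.4695] o=[-0.4529, 0.6973, -0.4999] → [-0.7819, 0.1761, -1.0788, -0.4809, 0.7405, 0.4695]
J4: z=[-0.4809, 0.7405, 0.4695] o=[-0.5934, 0.8971, -0.9589] → [-0.3482, 0.4629, -1.0868, -0.4809, 0.7405, 0.4695]
J5: z=[0.4640, -0.2394, 0.8529] o=[-0.2655, 1.5981, -0.9406] → [-0.2295, 0.4016, 0.2376, 0.4640, -0.2394, 0.8529]
q̇ = J⁺·V = [-0.1320, -0.8100, 0.8540, -0.5650, 0.1590]

-0.1320 -0.8100 0.8540 -0.5650 0.1590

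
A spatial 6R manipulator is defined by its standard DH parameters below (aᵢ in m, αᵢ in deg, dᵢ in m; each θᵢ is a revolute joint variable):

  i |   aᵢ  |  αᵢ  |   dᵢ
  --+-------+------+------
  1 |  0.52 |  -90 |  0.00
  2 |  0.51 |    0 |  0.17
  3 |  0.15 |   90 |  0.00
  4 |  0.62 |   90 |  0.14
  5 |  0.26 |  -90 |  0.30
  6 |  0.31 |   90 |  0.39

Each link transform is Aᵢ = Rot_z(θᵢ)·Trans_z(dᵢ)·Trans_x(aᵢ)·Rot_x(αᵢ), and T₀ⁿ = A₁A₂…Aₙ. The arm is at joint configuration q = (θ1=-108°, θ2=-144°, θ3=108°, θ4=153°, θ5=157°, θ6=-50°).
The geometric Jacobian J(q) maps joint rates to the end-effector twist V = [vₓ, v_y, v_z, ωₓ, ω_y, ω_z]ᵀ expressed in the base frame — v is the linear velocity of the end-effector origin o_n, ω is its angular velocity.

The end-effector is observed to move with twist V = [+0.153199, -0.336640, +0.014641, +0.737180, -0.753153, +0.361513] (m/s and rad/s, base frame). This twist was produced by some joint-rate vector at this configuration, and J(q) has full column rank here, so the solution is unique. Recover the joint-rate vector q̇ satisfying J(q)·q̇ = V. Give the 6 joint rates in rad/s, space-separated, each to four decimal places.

0.6610 0.7110 -0.4500 -0.7890 0.6990 -0.2820

o_n = [0.5076, -0.6035, 0.4759]
J₁: ẑ×o_n = [0.6035, 0.5076, -0.0000], ω = ẑ
J2: z=[0.9511, -0.3090, 0.0000] o=[-0.1607, -0.4945, 0.0000] → [-0.1471, -0.4526, 0.1029, 0.9511, -0.3090, 0.0000]
J3: z=[0.9511, -0.3090, 0.0000] o=[0.1285, -0.1547, 0.2998] → [-0.0544, -0.1675, -0.3097, 0.9511, -0.3090, 0.0000]
J4: z=[0.1816, 0.5590, 0.8090] o=[0.0910, -0.2701, 0.3879] → [0.3189, 0.3211, -0.2935, 0.1816, 0.5590, 0.8090]
J5: z=[0.7339, -0.6246, 0.2668] o=[0.5222, 0.1462, 0.1765] → [0.0131, -0.2236, -0.5593, 0.7339, -0.6246, 0.2668]
J6: z=[-0.4229, -0.7276, -0.5401] o=[0.6042, -0.1149, 0.4641] → [-0.2725, 0.0571, 0.1364, -0.4229, -0.7276, -0.5401]
q̇ = J⁺·V = [0.6610, 0.7110, -0.4500, -0.7890, 0.6990, -0.2820]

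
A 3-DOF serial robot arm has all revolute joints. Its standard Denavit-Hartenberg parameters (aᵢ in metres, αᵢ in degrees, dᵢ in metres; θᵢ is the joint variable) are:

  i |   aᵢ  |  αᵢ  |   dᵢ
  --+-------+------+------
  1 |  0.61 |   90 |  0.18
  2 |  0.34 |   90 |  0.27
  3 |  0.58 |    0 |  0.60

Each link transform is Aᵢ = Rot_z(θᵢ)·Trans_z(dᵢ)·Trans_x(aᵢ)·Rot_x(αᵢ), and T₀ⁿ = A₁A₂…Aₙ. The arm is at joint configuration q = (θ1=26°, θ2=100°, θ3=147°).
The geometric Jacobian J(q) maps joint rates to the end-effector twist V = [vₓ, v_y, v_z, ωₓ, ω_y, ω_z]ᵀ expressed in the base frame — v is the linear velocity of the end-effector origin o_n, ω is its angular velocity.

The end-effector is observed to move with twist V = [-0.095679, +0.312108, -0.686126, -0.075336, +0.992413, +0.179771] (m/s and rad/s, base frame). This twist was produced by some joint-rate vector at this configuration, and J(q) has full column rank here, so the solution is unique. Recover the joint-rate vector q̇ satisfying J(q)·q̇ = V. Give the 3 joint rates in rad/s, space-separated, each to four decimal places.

o_n = [1.3590, 0.0110, 0.1400]
J₁: ẑ×o_n = [-0.0110, 1.3590, 0.0000], ω = ẑ
J2: z=[0.4384, -0.8988, 0.0000] o=[0.5483, 0.2674, 0.1800] → [0.0360, 0.0175, 0.6163, 0.4384, -0.8988, 0.0000]
J3: z=[0.8851, 0.4317, 0.1736] o=[0.6136, -0.0011, 0.5148] → [-0.1639, 0.4612, -0.3111, 0.8851, 0.4317, 0.1736]
q̇ = J⁺·V = [0.1150, -0.9250, 0.3730]

0.1150 -0.9250 0.3730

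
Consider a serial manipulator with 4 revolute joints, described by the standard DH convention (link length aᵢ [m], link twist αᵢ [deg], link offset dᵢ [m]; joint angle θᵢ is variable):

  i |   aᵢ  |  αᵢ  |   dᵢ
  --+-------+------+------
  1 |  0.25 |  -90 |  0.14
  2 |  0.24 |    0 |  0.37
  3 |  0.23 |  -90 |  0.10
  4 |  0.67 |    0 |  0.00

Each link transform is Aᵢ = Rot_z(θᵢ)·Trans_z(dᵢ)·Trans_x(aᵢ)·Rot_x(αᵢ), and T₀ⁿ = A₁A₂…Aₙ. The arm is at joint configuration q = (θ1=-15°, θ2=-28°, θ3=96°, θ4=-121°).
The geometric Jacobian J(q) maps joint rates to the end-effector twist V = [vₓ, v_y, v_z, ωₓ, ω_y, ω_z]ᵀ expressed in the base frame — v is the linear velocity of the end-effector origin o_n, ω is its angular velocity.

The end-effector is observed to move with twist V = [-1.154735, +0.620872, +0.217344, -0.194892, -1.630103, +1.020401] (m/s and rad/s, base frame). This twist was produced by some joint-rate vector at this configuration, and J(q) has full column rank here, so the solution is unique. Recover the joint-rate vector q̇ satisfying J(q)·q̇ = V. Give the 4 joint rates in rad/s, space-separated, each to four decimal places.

0.9260 -0.7230 -0.9020 -0.2520

o_n = [0.6748, 0.9003, 0.3594]
J₁: ẑ×o_n = [-0.9003, 0.6748, 0.0000], ω = ẑ
J2: z=[0.2588, 0.9659, 0.0000] o=[0.2415, -0.0647, 0.1400] → [0.2119, -0.0568, -0.1688, 0.2588, 0.9659, 0.0000]
J3: z=[0.2588, 0.9659, 0.0000] o=[0.5419, 0.2378, 0.2527] → [0.1031, -0.0276, 0.0431, 0.2588, 0.9659, 0.0000]
J4: z=[-0.8956, 0.2400, -0.3746] o=[0.6510, 0.3121, 0.0394] → [0.2971, 0.2776, -0.5325, -0.8956, 0.2400, -0.3746]
q̇ = J⁺·V = [0.9260, -0.7230, -0.9020, -0.2520]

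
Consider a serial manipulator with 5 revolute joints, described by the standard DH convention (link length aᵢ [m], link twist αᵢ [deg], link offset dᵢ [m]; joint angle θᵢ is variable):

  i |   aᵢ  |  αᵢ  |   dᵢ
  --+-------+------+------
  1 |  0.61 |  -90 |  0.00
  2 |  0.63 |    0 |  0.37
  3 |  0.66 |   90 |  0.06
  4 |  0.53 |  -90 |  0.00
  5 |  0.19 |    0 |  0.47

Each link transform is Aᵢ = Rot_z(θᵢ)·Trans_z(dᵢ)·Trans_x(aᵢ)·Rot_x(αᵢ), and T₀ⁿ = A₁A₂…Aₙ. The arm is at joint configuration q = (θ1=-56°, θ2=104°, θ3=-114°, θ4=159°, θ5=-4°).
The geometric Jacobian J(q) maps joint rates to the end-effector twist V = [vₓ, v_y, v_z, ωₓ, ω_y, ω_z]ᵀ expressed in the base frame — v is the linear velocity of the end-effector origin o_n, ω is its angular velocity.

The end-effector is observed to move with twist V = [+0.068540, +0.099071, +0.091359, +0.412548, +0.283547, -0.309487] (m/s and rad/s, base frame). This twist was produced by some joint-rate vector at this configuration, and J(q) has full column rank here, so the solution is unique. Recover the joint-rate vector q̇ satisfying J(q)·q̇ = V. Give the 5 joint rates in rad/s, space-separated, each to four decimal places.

o_n = [0.3619, -0.0911, -0.6295]
J₁: ẑ×o_n = [0.0911, 0.3619, -0.0000], ω = ẑ
J2: z=[0.8290, 0.5592, 0.0000] o=[0.3411, -0.5057, 0.0000] → [-0.3520, 0.5219, 0.3322, 0.8290, 0.5592, 0.0000]
J3: z=[0.8290, 0.5592, 0.0000] o=[0.5626, -0.1725, -0.6113] → [-0.0102, 0.0151, 0.1797, 0.8290, 0.5592, 0.0000]
J4: z=[-0.0971, 0.1440, 0.9848] o=[0.9758, -0.6778, -0.4967] → [-0.5969, -0.6175, 0.0314, -0.0971, 0.1440, 0.9848]
J5: z=[-0.9713, -0.2295, -0.0622] o=[0.8608, -0.1676, -0.5826] → [0.0155, -0.0145, -0.1888, -0.9713, -0.2295, -0.0622]
q̇ = J⁺·V = [-0.1300, 0.0590, 0.5340, -0.1760, 0.0990]

-0.1300 0.0590 0.5340 -0.1760 0.0990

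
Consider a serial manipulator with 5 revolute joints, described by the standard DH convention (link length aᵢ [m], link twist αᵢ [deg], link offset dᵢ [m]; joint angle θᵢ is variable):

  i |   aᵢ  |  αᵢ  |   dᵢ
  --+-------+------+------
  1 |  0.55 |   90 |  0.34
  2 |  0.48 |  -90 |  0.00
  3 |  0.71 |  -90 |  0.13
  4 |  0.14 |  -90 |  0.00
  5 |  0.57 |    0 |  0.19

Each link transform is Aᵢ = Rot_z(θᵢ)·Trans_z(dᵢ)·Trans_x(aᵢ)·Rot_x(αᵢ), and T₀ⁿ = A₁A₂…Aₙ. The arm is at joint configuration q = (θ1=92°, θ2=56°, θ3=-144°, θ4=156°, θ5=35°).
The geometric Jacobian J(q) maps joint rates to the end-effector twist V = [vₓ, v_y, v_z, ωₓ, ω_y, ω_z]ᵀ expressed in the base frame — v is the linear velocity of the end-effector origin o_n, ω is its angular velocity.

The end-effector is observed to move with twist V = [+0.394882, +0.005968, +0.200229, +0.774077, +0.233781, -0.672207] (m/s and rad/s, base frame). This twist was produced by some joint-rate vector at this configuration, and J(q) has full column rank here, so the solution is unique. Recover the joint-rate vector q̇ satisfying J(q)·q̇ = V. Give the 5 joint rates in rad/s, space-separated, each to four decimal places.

-0.5910 0.5770 -0.0340 0.1940 -0.2000

o_n = [-0.2403, 0.6205, 0.5578]
J₁: ẑ×o_n = [-0.6205, -0.2403, 0.0000], ω = ẑ
J2: z=[0.9994, 0.0349, 0.0000] o=[-0.0192, 0.5497, 0.3400] → [0.0076, -0.2177, 0.0785, 0.9994, 0.0349, 0.0000]
J3: z=[0.0289, -0.8285, 0.5592] o=[-0.0286, 0.8179, 0.7379] → [0.2596, -0.1132, -0.1811, 0.0289, -0.8285, 0.5592]
J4: z=[0.7971, 0.3567, 0.4873] o=[0.4035, 0.4038, 0.3344] → [-0.0259, -0.4918, 0.4024, 0.7971, 0.3567, 0.4873]
J5: z=[-0.2189, -0.5814, 0.7836] o=[0.3247, 0.5061, 0.3884] → [-0.1881, -0.4056, -0.3535, -0.2189, -0.5814, 0.7836]
q̇ = J⁺·V = [-0.5910, 0.5770, -0.0340, 0.1940, -0.2000]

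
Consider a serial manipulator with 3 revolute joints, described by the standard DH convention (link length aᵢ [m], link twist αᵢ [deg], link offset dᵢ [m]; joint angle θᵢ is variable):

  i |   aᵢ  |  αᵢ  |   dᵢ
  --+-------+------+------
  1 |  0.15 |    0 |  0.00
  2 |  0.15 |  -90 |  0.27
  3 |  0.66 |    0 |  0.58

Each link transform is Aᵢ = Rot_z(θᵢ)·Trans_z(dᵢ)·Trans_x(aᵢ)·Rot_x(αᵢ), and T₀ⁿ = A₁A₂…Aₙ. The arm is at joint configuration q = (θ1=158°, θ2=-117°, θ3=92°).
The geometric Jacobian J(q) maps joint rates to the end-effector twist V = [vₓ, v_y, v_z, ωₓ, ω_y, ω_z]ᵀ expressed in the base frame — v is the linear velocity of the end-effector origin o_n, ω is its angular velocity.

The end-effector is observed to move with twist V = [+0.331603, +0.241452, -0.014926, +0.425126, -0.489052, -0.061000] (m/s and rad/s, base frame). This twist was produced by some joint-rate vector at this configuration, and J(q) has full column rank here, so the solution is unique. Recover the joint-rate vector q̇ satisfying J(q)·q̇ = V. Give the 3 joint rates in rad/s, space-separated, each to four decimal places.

o_n = [-0.4238, 0.5772, -0.3896]
J₁: ẑ×o_n = [-0.5772, -0.4238, 0.0000], ω = ẑ
J2: z=[0.0000, 0.0000, 1.0000] o=[-0.1391, 0.0562, 0.0000] → [-0.5210, -0.2847, 0.0000, 0.0000, 0.0000, 1.0000]
J3: z=[-0.6561, 0.7547, 0.0000] o=[-0.0259, 0.1546, 0.2700] → [-0.4978, -0.4327, 0.0230, -0.6561, 0.7547, 0.0000]
q̇ = J⁺·V = [0.4050, -0.4660, -0.6480]

0.4050 -0.4660 -0.6480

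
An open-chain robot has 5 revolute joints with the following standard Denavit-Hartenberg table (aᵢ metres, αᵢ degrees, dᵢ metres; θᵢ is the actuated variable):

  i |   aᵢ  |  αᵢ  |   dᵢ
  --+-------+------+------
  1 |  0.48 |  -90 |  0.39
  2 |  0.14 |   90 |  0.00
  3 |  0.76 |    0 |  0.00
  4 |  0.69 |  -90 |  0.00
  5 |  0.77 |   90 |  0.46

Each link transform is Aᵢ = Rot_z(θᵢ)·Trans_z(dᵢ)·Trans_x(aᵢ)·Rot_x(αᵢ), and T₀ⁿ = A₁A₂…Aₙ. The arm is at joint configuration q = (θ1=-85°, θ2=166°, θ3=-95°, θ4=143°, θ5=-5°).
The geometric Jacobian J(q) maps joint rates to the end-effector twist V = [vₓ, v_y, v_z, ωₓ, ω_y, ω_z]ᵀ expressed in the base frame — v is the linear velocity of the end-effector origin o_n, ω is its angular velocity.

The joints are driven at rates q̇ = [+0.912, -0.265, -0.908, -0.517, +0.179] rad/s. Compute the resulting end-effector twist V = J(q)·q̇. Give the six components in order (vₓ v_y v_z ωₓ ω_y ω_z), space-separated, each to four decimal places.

-1.1602 1.7173 -0.3593 -0.1635 0.2022 2.3269

o_n = [0.6146, 0.2441, 0.1539]
J₁: ẑ×o_n = [-0.2441, 0.6146, 0.0000], ω = ẑ
J2: z=[0.9962, 0.0872, 0.0000] o=[0.0418, -0.4782, 0.3900] → [-0.0206, 0.2352, 0.6697, 0.9962, 0.0872, 0.0000]
J3: z=[0.0211, -0.2410, -0.9703] o=[0.0300, -0.3428, 0.3561] → [0.6183, -0.5629, 0.1533, 0.0211, -0.2410, -0.9703]
J4: z=[0.0211, -0.2410, -0.9703] o=[-0.7186, -0.4729, 0.3722] → [0.7483, -1.2890, 0.3364, 0.0211, -0.2410, -0.9703]
J5: z=[0.7294, -0.6600, 0.1798] o=[-0.2469, 0.0181, 0.2605] → [0.0297, 0.2326, 0.7334, 0.7294, -0.6600, 0.1798]
V = J·q̇ = [-1.1602, 1.7173, -0.3593, -0.1635, 0.2022, 2.3269]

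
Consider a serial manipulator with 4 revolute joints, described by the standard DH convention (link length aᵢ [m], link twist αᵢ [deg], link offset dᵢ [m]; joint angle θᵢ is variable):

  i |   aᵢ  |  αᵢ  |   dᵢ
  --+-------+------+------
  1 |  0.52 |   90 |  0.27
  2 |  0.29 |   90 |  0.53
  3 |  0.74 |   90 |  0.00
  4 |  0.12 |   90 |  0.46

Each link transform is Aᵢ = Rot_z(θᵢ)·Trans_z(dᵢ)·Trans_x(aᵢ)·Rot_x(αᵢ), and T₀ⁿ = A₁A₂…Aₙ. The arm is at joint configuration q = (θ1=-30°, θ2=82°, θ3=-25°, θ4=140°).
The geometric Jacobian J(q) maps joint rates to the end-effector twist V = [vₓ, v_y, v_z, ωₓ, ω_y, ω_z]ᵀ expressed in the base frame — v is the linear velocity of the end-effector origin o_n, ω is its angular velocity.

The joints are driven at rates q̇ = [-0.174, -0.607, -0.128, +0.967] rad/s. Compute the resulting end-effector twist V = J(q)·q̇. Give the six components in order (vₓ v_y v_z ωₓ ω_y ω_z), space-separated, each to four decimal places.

0.2283 -0.2490 -0.2462 0.5827 1.3765 -0.5609

o_n = [0.6792, -0.2065, 0.9356]
J₁: ẑ×o_n = [0.2065, 0.6792, -0.0000], ω = ẑ
J2: z=[-0.5000, -0.8660, 0.0000] o=[0.4503, -0.2600, 0.2700] → [-0.5764, 0.3328, 0.1714, -0.5000, -0.8660, 0.0000]
J3: z=[0.8576, -0.4951, -0.1392] o=[0.2203, -0.7392, 0.5572] → [-0.1132, -0.3884, 0.6841, 0.8576, -0.4951, -0.1392]
J4: z=[0.4022, 0.8143, -0.4185] o=[0.4575, -0.5150, 1.2213] → [-0.1036, 0.0221, -0.0564, 0.4022, 0.8143, -0.4185]
V = J·q̇ = [0.2283, -0.2490, -0.2462, 0.5827, 1.3765, -0.5609]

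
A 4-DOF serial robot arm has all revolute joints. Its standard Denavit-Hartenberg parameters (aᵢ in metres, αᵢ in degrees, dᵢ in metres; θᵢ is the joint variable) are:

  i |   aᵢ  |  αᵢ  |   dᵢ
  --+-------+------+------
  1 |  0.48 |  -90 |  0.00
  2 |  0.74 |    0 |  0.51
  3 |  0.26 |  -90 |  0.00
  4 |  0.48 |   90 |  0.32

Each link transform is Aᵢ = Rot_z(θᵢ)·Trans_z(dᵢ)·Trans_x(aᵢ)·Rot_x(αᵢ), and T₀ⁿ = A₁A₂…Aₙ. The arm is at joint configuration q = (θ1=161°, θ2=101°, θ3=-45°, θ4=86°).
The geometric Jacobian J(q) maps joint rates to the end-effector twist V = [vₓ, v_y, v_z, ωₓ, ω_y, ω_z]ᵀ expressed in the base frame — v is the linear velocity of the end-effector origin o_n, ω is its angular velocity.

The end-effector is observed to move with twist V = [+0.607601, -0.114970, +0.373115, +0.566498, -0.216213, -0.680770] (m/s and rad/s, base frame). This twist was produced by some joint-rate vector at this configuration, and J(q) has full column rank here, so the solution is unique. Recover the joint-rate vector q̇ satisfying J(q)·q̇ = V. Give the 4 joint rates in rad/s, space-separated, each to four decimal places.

-0.2720 0.5730 -0.5530 0.7310

o_n = [-0.2348, 0.0479, -1.1487]
J₁: ẑ×o_n = [-0.0479, -0.2348, 0.0000], ω = ẑ
J2: z=[-0.3256, -0.9455, 0.0000] o=[-0.4538, 0.1563, 0.0000] → [1.0861, -0.3740, 0.2424, -0.3256, -0.9455, 0.0000]
J3: z=[-0.3256, -0.9455, 0.0000] o=[-0.4864, -0.3719, -0.7264] → [0.3992, -0.1375, 0.1012, -0.3256, -0.9455, 0.0000]
J4: z=[0.7839, -0.2699, -0.5592] o=[-0.6239, -0.3246, -0.9420] → [0.2641, -0.0555, 0.3970, 0.7839, -0.2699, -0.5592]
q̇ = J⁺·V = [-0.2720, 0.5730, -0.5530, 0.7310]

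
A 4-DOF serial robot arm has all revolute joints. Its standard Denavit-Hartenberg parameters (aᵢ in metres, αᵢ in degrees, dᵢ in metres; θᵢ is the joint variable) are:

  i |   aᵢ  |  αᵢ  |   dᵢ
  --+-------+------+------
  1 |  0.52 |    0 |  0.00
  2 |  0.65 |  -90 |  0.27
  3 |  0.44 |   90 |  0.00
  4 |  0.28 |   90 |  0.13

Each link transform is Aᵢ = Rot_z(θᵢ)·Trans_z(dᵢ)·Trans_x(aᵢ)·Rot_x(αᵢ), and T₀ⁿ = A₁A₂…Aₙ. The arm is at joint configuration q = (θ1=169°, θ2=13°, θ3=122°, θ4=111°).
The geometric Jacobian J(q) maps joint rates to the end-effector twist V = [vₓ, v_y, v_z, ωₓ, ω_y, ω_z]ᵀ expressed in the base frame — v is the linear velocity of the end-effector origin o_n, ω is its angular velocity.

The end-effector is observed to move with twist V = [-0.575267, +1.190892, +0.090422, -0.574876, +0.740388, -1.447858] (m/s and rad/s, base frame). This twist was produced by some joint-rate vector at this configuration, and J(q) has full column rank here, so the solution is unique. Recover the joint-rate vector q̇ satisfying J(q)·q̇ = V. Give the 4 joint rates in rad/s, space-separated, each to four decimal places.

o_n = [-1.0812, -0.1823, -0.0869]
J₁: ẑ×o_n = [0.1823, -1.0812, 0.0000], ω = ẑ
J2: z=[0.0000, 0.0000, 1.0000] o=[-0.5104, 0.0992, 0.0000] → [0.2815, -0.5708, 0.0000, 0.0000, 0.0000, 1.0000]
J3: z=[0.0349, -0.9994, 0.0000] o=[-1.1601, 0.0765, 0.2700] → [0.3567, 0.0125, 0.0697, 0.0349, -0.9994, 0.0000]
J4: z=[-0.8475, -0.0296, -0.5299] o=[-0.9270, 0.0847, -0.1031] → [-0.1419, 0.0954, 0.2217, -0.8475, -0.0296, -0.5299]
q̇ = J⁺·V = [-0.9950, -0.1100, -0.7600, 0.6470]

-0.9950 -0.1100 -0.7600 0.6470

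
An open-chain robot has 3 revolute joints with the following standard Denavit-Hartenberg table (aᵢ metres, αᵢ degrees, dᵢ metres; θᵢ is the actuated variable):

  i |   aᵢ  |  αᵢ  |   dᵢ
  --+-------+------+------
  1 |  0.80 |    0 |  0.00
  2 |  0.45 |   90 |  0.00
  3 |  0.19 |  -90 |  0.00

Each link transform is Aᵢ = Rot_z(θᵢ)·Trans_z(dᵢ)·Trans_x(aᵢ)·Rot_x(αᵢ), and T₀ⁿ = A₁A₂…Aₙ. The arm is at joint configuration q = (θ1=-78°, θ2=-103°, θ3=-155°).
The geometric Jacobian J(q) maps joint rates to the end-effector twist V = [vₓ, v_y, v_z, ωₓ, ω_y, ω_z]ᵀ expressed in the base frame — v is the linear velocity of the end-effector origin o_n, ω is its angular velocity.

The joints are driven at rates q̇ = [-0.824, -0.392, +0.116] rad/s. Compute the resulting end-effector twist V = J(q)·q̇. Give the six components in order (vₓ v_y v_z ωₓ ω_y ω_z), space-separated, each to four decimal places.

o_n = [-0.1114, -0.7777, -0.0803]
J₁: ẑ×o_n = [0.7777, -0.1114, 0.0000], ω = ẑ
J2: z=[0.0000, 0.0000, 1.0000] o=[0.1663, -0.7825, 0.0000] → [-0.0048, -0.2778, 0.0000, 0.0000, 0.0000, 1.0000]
J3: z=[0.0175, 0.9998, 0.0000] o=[-0.2836, -0.7747, 0.0000] → [-0.0803, 0.0014, -0.1722, 0.0175, 0.9998, 0.0000]
V = J·q̇ = [-0.6482, 0.2009, -0.0200, 0.0020, 0.1160, -1.2160]

-0.6482 0.2009 -0.0200 0.0020 0.1160 -1.2160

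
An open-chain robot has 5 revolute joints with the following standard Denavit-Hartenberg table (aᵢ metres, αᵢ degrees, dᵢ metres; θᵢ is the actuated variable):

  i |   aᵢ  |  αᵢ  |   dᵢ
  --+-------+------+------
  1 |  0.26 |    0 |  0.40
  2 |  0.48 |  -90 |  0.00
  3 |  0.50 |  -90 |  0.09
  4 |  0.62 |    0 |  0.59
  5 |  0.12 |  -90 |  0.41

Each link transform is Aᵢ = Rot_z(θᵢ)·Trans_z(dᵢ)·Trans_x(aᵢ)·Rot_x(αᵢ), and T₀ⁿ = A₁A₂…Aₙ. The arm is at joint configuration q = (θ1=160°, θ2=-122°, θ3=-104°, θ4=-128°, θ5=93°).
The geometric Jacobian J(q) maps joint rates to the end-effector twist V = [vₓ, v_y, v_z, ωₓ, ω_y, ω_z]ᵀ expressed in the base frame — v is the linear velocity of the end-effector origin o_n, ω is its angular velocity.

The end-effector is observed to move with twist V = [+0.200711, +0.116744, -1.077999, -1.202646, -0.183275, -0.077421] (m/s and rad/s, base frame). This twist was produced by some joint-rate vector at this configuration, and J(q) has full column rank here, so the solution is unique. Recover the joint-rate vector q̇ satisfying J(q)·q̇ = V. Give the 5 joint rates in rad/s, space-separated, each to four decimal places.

0.2300 -0.0430 0.5960 -0.9660 -0.1270

o_n = [0.4587, 1.4597, 0.8521]
J₁: ẑ×o_n = [-1.4597, 0.4587, 0.0000], ω = ẑ
J2: z=[0.0000, 0.0000, 1.0000] o=[-0.2443, 0.0889, 0.4000] → [-1.3708, 0.7030, 0.0000, 0.0000, 0.0000, 1.0000]
J3: z=[-0.6157, 0.7880, 0.0000] o=[0.1339, 0.3844, 0.4000] → [0.3562, 0.2783, -0.9179, -0.6157, 0.7880, 0.0000]
J4: z=[0.7646, 0.5974, 0.2419] o=[-0.0168, 0.3809, 0.8851] → [-0.2807, 0.1403, 0.5408, 0.7646, 0.5974, 0.2419]
J5: z=[0.7646, 0.5974, 0.2419] o=[0.2063, 1.1752, 0.6575] → [0.0474, -0.0877, 0.0668, 0.7646, 0.5974, 0.2419]
q̇ = J⁺·V = [0.2300, -0.0430, 0.5960, -0.9660, -0.1270]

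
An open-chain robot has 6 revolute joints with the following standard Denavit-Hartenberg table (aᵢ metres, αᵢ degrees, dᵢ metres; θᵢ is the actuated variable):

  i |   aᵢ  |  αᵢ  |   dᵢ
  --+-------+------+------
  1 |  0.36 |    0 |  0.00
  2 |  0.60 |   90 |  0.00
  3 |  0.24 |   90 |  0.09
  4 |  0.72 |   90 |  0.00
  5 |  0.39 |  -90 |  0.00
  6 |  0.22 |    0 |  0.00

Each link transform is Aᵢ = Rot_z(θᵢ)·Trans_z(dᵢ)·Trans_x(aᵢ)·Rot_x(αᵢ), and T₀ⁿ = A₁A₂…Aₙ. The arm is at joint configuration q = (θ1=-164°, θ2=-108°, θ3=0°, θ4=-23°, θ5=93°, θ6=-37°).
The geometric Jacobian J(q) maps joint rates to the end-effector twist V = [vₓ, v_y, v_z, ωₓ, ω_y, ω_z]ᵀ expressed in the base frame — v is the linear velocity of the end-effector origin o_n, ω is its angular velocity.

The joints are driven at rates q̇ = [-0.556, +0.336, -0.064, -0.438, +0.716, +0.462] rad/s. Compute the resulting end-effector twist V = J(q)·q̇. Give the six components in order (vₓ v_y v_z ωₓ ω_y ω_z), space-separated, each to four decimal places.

o_n = [-0.5978, 1.3342, -0.5649]
J₁: ẑ×o_n = [-1.3342, -0.5978, 0.0000], ω = ẑ
J2: z=[0.0000, 0.0000, 1.0000] o=[-0.3461, -0.0992, 0.0000] → [-1.4334, -0.2518, 0.0000, 0.0000, 0.0000, 1.0000]
J3: z=[0.9994, -0.0349, 0.0000] o=[-0.3251, 0.5004, 0.0000] → [0.0197, 0.5646, 0.8238, 0.9994, -0.0349, 0.0000]
J4: z=[0.0000, -0.0000, -1.0000] o=[-0.2268, 0.7371, 0.0000] → [0.5971, 0.3710, 0.0000, 0.0000, -0.0000, -1.0000]
J5: z=[-0.9336, -0.3584, -0.0000] o=[-0.4848, 1.4093, -0.0000] → [0.2025, -0.5274, 0.0296, -0.9336, -0.3584, -0.0000]
J6: z=[0.3579, -0.9323, 0.0523] o=[-0.4775, 1.3902, -0.3895] → [0.1665, 0.0565, -0.1322, 0.3579, -0.9323, 0.0523]
V = J·q̇ = [0.2193, -0.3024, -0.0926, -0.5671, -0.6851, 0.2422]

0.2193 -0.3024 -0.0926 -0.5671 -0.6851 0.2422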